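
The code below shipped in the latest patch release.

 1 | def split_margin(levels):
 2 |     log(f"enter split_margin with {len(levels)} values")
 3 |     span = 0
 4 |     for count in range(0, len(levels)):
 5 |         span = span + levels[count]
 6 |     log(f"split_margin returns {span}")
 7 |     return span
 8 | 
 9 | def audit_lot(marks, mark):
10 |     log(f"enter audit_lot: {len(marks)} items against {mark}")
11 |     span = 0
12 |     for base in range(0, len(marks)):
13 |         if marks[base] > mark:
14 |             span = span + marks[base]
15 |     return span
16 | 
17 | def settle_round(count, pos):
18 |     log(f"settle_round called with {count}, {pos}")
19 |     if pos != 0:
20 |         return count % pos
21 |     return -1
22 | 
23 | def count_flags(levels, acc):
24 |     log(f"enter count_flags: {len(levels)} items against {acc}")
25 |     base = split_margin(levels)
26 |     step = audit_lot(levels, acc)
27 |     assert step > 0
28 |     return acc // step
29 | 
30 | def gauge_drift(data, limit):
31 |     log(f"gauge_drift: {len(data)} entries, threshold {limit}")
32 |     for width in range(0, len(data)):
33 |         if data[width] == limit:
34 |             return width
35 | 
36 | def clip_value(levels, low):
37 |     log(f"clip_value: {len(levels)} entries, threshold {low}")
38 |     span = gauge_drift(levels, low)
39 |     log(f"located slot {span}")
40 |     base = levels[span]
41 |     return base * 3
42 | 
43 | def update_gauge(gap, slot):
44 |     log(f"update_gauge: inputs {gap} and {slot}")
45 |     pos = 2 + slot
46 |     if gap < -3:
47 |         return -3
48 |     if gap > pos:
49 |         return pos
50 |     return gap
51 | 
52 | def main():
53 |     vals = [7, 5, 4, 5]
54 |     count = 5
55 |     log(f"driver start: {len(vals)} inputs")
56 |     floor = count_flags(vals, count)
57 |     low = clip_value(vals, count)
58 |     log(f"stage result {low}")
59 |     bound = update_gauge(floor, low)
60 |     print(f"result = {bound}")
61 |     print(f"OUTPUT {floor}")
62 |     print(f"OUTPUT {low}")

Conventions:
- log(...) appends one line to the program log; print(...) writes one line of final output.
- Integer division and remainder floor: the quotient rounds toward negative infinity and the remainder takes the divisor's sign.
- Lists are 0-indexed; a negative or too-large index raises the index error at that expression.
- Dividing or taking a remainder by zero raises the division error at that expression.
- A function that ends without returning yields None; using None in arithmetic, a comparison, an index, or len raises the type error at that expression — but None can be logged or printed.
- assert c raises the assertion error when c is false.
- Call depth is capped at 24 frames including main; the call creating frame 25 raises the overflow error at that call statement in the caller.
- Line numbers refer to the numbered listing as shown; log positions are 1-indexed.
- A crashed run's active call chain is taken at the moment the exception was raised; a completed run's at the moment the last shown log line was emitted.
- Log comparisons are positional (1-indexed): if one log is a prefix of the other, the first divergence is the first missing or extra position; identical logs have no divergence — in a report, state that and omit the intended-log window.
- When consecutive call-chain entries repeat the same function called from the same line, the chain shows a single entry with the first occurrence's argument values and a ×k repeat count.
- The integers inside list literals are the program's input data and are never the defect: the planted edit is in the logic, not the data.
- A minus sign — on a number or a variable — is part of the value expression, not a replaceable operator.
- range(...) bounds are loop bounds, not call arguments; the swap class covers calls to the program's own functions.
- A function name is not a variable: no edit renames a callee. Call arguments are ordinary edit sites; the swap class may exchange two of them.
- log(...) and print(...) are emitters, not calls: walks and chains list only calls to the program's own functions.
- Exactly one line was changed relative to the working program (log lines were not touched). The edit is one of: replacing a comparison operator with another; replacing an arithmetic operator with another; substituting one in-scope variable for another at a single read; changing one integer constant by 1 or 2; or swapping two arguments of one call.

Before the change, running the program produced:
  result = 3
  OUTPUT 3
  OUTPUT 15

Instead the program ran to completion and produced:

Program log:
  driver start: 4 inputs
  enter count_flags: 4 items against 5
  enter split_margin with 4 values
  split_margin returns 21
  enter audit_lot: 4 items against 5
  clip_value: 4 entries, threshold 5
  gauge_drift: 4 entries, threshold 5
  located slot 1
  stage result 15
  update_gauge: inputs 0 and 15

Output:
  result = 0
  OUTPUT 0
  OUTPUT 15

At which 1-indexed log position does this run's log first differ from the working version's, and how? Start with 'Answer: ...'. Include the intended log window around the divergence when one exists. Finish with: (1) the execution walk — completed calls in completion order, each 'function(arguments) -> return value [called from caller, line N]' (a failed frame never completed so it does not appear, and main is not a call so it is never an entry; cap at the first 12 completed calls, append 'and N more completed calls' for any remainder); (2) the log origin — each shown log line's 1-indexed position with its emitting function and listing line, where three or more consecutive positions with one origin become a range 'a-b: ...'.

Answer: position 10; shown 'update_gauge: inputs 0 and 15' vs intended 'update_gauge: inputs 3 and 15'.
Intended log window:
  8: located slot 1
  9: stage result 15
  10: update_gauge: inputs 3 and 15
Execution walk:
  split_margin([7, 5, 4, 5]) -> 21  [called from count_flags, line 25]
  audit_lot([7, 5, 4, 5], 5) -> 7  [called from count_flags, line 26]
  count_flags([7, 5, 4, 5], 5) -> 0  [called from main, line 56]
  gauge_drift([7, 5, 4, 5], 5) -> 1  [called from clip_value, line 38]
  clip_value([7, 5, 4, 5], 5) -> 15  [called from main, line 57]
  update_gauge(0, 15) -> 0  [called from main, line 59]
Log origin:
  1: from main, line 55
  2: from count_flags, line 24
  3: from split_margin, line 2
  4: from split_margin, line 6
  5: from audit_lot, line 10
  6: from clip_value, line 37
  7: from gauge_drift, line 31
  8: from clip_value, line 39
  9: from main, line 58
  10: from update_gauge, line 44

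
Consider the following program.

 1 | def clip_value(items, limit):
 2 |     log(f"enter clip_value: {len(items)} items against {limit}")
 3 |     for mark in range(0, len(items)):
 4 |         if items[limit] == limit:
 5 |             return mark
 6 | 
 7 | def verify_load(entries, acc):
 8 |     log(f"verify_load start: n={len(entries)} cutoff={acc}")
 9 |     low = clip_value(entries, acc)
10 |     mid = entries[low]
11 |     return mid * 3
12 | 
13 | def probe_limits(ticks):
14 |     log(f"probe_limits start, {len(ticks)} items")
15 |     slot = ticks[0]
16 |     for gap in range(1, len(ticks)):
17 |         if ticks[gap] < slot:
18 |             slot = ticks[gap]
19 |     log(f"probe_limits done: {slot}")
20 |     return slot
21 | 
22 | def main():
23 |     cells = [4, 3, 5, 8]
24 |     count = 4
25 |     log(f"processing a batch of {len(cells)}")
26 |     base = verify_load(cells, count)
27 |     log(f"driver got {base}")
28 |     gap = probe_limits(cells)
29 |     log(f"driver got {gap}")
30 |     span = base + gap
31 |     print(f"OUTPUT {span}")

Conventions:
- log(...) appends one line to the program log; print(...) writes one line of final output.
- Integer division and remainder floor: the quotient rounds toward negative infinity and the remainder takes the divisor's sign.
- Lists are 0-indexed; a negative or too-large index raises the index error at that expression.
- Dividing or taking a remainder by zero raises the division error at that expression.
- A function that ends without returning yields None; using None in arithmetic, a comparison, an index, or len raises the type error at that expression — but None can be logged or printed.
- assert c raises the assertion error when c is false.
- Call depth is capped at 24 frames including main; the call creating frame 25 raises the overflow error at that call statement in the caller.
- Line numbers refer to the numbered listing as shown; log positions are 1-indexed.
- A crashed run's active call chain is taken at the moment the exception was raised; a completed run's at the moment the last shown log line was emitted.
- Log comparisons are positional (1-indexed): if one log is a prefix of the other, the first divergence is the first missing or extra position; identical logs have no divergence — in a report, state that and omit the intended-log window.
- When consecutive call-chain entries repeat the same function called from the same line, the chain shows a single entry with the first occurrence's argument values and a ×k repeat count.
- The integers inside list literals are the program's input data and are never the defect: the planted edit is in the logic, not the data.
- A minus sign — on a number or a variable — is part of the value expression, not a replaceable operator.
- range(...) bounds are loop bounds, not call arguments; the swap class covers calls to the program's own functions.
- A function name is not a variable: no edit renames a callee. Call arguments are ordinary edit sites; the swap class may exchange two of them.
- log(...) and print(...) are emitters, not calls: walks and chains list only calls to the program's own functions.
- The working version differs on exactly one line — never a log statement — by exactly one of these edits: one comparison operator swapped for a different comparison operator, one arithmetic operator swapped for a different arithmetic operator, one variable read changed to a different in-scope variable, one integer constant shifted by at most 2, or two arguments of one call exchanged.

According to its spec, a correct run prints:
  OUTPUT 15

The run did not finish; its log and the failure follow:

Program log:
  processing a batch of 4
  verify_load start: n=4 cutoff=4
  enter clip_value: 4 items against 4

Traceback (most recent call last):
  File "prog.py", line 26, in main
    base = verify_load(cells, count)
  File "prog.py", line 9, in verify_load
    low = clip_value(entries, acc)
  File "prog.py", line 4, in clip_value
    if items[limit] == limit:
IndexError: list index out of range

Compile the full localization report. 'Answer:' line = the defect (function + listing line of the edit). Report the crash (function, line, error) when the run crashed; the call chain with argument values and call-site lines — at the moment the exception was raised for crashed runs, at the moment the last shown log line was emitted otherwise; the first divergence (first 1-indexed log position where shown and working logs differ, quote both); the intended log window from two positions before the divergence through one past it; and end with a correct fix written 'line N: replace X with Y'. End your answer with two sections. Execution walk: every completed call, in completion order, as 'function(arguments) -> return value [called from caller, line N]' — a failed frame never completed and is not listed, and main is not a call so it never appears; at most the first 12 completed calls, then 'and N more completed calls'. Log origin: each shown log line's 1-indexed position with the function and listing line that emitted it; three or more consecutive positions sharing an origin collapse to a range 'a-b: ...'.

Answer: the defect is in clip_value at line 4.
Core observation: The faulty run's log stops after 3 lines; the working version's next line would be 'driver got 12'.
Crash: clip_value, line 4, IndexError.
Call chain: main -> verify_load([4, 3, 5, 8], 4) (called at line 26) -> clip_value([4, 3, 5, 8], 4) (called at line 9).
First divergence: position 4; the shown log stops at 3 lines while the working version next logs 'driver got 12'.
Intended log window:
  2: verify_load start: n=4 cutoff=4
  3: enter clip_value: 4 items against 4
  4: driver got 12
  5: probe_limits start, 4 items
Execution walk:
  (no call completed)
Log line origins:
  1 — main, line 25
  2 — verify_load, line 8
  3 — clip_value, line 2
A correct fix: line 4: replace `items[limit]` with `items[mark]`.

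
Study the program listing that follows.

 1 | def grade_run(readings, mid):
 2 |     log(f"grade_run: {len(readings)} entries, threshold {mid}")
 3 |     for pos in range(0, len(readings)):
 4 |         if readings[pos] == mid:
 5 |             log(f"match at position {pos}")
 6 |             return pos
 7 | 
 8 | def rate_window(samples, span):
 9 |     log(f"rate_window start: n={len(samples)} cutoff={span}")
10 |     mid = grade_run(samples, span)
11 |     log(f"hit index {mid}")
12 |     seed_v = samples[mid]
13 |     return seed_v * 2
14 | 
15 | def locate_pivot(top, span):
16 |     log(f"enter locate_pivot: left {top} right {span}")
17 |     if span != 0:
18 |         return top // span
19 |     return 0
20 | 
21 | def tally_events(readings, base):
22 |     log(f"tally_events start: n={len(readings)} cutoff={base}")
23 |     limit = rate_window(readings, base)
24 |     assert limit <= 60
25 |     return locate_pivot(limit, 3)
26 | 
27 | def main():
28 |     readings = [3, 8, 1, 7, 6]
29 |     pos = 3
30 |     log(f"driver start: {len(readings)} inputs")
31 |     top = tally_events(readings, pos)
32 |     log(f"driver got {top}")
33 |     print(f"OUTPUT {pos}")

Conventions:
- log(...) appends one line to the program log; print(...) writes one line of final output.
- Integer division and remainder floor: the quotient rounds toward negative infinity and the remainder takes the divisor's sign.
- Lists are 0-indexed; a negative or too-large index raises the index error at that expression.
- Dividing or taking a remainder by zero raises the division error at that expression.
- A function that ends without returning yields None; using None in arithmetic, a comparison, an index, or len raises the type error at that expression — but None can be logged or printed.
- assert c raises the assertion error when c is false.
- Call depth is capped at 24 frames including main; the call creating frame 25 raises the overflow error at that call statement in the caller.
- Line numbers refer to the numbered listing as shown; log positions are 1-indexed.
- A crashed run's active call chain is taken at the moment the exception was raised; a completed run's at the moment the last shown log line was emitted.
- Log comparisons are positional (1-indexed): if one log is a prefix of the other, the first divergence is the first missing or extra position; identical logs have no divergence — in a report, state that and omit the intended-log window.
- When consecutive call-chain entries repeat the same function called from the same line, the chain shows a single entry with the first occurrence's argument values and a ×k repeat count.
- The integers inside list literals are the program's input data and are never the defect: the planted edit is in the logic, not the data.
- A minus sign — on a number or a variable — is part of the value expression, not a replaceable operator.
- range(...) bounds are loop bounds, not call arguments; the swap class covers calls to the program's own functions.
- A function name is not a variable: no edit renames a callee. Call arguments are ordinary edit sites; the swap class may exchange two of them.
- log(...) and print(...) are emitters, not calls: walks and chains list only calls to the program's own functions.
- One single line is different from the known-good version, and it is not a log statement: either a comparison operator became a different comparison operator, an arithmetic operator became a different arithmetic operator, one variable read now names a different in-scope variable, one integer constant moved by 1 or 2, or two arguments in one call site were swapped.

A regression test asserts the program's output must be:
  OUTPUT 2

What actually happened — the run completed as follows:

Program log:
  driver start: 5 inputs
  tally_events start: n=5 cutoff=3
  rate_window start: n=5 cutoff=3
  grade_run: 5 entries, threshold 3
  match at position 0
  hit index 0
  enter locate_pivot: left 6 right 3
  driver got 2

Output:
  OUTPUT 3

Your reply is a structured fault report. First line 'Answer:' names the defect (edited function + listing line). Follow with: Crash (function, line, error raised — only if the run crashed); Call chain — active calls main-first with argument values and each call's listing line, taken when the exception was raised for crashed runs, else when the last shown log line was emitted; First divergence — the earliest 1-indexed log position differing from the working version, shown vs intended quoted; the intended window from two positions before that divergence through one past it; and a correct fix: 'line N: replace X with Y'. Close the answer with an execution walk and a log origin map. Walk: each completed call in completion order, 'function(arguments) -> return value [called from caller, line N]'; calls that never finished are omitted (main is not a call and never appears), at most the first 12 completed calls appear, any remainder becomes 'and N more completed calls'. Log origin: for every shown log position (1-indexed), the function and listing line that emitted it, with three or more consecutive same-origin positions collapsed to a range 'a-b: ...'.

Answer: the defect is in main at line 33.
The tell: Nothing in the log betrays the bug — only the output does.
Call chain: main.
First divergence: none — the logs agree in full.
Execution walk:
  grade_run([3, 8, 1, 7, 6], 3) -> 0  [called from rate_window, line 10]
  rate_window([3, 8, 1, 7, 6], 3) -> 6  [called from tally_events, line 23]
  locate_pivot(6, 3) -> 2  [called from tally_events, line 25]
  tally_events([3, 8, 1, 7, 6], 3) -> 2  [called from main, line 31]
Origin of each log line:
  1: from main, line 30
  2: from tally_events, line 22
  3: from rate_window, line 9
  4: from grade_run, line 2
  5: from grade_run, line 5
  6: from rate_window, line 11
  7: from locate_pivot, line 16
  8: from main, line 32
A correct fix: line 33: replace `pos` with `top`.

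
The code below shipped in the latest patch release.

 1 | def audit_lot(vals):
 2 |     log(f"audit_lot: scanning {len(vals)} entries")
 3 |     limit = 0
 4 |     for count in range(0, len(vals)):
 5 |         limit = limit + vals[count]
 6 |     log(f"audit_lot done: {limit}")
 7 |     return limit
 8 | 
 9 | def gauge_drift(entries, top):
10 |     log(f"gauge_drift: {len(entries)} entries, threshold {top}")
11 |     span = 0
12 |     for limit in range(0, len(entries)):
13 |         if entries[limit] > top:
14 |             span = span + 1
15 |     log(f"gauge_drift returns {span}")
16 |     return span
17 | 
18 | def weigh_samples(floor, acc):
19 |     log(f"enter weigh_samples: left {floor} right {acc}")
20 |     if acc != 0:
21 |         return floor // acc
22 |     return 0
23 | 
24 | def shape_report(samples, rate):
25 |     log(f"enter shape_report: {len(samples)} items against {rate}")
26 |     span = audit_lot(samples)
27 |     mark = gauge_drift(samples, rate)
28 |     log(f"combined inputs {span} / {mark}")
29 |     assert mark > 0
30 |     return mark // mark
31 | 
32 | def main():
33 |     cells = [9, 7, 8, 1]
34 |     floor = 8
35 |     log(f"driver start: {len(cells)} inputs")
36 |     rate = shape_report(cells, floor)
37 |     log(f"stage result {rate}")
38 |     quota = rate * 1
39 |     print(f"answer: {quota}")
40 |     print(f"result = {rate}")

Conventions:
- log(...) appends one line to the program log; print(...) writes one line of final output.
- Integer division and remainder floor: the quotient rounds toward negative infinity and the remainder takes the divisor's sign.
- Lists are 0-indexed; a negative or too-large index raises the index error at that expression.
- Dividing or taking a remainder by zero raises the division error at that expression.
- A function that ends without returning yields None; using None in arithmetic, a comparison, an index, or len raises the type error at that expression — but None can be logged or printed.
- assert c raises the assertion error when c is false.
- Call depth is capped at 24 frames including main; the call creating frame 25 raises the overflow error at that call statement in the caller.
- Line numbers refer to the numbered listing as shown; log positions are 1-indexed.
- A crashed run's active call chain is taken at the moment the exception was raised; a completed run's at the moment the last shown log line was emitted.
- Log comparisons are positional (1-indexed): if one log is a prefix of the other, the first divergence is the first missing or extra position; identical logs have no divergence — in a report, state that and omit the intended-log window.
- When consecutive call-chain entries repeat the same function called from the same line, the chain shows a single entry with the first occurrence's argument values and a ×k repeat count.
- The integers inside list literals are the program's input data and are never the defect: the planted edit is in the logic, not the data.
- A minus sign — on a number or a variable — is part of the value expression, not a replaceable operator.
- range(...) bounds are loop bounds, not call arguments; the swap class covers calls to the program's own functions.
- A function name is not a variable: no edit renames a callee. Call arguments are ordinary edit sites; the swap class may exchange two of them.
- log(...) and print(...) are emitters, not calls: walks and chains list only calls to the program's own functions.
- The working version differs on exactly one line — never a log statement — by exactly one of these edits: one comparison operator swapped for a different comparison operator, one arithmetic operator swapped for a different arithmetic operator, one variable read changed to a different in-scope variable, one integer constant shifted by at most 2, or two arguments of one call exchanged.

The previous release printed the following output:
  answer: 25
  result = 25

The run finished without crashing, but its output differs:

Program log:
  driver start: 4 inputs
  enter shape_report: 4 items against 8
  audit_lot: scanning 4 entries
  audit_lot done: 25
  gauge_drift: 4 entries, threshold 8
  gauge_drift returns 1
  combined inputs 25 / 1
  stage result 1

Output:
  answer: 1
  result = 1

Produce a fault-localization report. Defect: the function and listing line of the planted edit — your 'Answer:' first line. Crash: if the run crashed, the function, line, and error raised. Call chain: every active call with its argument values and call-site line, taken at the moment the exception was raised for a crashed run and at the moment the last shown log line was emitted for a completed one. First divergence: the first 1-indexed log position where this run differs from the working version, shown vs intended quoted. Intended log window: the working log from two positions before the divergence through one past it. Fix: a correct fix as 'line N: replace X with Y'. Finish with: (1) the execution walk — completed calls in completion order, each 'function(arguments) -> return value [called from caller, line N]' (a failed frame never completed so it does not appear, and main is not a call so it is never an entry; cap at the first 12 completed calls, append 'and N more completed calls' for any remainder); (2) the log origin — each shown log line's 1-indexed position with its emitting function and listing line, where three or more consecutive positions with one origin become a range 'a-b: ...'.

Answer: the defect is in shape_report at line 30.
Key observation: Position 8 is the first bad log line: 'stage result 1' should read 'stage result 25'.
Call chain: main.
First divergence: at position 8 the run shows 'stage result 1' where the working version logs 'stage result 25'.
Intended log window:
  6: gauge_drift returns 1
  7: combined inputs 25 / 1
  8: stage result 25
Execution walk:
  audit_lot([9, 7, 8, 1]) -> 25  [called from shape_report, line 26]
  gauge_drift([9, 7, 8, 1], 8) -> 1  [called from shape_report, line 27]
  shape_report([9, 7, 8, 1], 8) -> 1  [called from main, line 36]
Log origin:
  1 — main, line 35
  2 — shape_report, line 25
  3 — audit_lot, line 2
  4 — audit_lot, line 6
  5 — gauge_drift, line 10
  6 — gauge_drift, line 15
  7 — shape_report, line 28
  8 — main, line 37
A correct fix: line 30: replace `mark // mark` with `span // mark`.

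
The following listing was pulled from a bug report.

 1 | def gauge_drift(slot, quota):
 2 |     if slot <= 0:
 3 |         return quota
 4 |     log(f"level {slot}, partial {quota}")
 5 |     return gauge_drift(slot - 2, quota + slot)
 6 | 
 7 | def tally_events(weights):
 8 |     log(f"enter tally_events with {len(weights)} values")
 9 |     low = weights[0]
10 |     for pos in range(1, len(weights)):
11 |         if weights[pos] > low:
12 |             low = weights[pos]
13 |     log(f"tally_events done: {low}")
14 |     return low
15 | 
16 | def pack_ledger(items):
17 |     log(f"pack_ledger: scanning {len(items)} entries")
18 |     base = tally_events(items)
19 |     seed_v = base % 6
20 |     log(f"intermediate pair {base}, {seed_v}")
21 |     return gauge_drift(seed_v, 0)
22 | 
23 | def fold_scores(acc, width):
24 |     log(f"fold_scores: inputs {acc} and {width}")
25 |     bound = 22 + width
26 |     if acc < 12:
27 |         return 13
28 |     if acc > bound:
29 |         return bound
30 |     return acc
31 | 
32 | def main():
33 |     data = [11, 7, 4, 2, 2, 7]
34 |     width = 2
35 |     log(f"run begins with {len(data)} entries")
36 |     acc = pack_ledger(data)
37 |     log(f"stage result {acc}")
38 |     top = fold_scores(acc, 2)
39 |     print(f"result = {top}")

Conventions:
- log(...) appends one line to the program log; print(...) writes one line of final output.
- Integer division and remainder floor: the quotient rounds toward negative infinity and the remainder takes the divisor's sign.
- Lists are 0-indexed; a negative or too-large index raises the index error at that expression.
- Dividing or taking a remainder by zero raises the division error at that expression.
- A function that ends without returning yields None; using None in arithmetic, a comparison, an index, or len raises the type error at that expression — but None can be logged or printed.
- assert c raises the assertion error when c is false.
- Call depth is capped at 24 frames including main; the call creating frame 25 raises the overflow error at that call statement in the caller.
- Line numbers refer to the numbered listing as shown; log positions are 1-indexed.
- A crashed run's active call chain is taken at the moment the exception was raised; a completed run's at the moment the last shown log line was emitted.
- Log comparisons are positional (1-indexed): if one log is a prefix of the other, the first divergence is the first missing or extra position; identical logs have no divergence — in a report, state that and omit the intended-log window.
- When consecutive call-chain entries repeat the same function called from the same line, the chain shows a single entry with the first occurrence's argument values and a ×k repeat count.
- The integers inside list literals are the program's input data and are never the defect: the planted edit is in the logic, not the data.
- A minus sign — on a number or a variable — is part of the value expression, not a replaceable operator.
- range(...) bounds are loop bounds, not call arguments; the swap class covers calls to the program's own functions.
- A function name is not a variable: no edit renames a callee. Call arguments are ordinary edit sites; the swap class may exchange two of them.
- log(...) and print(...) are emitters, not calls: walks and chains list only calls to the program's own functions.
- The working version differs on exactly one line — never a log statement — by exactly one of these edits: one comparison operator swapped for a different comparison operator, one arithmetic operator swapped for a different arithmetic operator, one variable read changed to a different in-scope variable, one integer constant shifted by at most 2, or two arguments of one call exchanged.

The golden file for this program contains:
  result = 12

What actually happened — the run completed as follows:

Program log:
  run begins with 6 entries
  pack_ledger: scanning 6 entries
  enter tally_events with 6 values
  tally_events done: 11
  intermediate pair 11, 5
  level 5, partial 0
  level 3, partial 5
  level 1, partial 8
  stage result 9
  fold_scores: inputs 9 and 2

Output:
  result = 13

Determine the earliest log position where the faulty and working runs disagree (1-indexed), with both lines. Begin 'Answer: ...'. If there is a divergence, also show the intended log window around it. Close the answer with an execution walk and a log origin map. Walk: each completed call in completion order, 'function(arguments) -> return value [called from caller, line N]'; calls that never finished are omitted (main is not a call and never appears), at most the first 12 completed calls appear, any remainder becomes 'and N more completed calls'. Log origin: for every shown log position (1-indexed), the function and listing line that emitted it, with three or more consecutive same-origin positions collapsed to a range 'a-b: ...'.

Answer: none; the two logs match at every position.
Execution walk:
  tally_events([11, 7, 4, 2, 2, 7]) -> 11  [called from pack_ledger, line 18]
  gauge_drift(-1, 9) -> 9  [called from gauge_drift, line 5]
  gauge_drift(1, 8) -> 9  [called from gauge_drift, line 5]
  gauge_drift(3, 5) -> 9  [called from gauge_drift, line 5]
  gauge_drift(5, 0) -> 9  [called from pack_ledger, line 21]
  pack_ledger([11, 7, 4, 2, 2, 7]) -> 9  [called from main, line 36]
  fold_scores(9, 2) -> 13  [called from main, line 38]
Log line origins:
  1: emitted by main (line 35)
  2: emitted by pack_ledger (line 17)
  3: emitted by tally_events (line 8)
  4: emitted by tally_events (line 13)
  5: emitted by pack_ledger (line 20)
  6-8: emitted by gauge_drift (line 4)
  9: emitted by main (line 37)
  10: emitted by fold_scores (line 24)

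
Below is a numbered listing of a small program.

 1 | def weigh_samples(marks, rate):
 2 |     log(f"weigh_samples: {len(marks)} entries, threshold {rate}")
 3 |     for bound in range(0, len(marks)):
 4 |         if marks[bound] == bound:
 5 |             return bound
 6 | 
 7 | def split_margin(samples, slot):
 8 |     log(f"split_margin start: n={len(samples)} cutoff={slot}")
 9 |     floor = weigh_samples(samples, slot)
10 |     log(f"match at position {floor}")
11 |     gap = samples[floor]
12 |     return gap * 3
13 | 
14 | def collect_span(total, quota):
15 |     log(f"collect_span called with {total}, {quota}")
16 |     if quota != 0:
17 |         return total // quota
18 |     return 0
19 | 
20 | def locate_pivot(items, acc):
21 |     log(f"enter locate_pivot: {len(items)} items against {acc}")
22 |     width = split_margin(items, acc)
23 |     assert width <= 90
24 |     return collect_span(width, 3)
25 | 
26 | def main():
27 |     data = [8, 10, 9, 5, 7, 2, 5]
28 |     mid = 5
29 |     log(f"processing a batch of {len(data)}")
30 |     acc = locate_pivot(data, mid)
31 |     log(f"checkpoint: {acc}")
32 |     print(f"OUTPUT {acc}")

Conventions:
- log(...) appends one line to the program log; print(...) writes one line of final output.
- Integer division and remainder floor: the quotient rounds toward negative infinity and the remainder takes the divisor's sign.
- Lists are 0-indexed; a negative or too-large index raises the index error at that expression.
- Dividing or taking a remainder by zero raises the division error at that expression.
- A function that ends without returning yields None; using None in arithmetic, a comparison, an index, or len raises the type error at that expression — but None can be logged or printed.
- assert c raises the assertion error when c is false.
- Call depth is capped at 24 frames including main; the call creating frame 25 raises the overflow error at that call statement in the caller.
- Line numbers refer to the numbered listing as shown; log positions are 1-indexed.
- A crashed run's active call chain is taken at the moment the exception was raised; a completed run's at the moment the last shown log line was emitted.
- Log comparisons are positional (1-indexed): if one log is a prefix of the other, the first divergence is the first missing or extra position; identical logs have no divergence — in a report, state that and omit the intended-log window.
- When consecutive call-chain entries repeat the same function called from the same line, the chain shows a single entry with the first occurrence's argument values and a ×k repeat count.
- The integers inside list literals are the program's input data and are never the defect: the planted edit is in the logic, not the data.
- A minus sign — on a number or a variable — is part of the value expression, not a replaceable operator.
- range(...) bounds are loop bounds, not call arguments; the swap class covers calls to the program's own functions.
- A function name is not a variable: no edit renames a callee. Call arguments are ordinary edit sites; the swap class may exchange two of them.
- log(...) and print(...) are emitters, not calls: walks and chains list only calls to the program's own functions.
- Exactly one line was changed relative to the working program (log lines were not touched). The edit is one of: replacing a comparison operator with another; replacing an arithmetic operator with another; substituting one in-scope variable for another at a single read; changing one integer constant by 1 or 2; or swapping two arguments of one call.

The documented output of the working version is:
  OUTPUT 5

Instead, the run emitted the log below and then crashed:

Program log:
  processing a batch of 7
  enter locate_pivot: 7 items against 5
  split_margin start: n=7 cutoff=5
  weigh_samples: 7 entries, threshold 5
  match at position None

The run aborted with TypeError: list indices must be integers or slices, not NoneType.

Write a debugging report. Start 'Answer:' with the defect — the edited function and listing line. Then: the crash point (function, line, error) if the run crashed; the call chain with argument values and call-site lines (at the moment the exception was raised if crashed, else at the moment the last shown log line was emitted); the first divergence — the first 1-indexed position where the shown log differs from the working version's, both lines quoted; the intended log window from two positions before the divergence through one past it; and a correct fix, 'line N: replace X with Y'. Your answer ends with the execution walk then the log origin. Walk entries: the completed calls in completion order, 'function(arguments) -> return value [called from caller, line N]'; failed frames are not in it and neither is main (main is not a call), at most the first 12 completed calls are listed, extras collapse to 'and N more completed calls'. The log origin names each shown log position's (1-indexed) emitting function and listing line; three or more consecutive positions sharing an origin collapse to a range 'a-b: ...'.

Answer: the defect is in weigh_samples at line 4.
Key fact: The earliest visible damage is log position 5 — 'match at position None' rather than the intended 'match at position 3'.
Crash: split_margin, line 11, TypeError.
Call chain: main -> locate_pivot([8, 10, 9, 5, 7, 2, 5], 5) (called at line 30) -> split_margin([8, 10, 9, 5, 7, 2, 5], 5) (called at line 22).
First divergence: position 5; shown 'match at position None' vs intended 'match at position 3'.
Intended log window:
  3: split_margin start: n=7 cutoff=5
  4: weigh_samples: 7 entries, threshold 5
  5: match at position 3
  6: collect_span called with 15, 3
Execution walk:
  weigh_samples([8, 10, 9, 5, 7, 2, 5], 5) -> None  [called from split_margin, line 9]
Log origin:
  1: logged in main at line 29
  2: logged in locate_pivot at line 21
  3: logged in split_margin at line 8
  4: logged in weigh_samples at line 2
  5: logged in split_margin at line 10
A correct fix: line 4: replace `marks[bound] == bound` with `marks[bound] == rate`.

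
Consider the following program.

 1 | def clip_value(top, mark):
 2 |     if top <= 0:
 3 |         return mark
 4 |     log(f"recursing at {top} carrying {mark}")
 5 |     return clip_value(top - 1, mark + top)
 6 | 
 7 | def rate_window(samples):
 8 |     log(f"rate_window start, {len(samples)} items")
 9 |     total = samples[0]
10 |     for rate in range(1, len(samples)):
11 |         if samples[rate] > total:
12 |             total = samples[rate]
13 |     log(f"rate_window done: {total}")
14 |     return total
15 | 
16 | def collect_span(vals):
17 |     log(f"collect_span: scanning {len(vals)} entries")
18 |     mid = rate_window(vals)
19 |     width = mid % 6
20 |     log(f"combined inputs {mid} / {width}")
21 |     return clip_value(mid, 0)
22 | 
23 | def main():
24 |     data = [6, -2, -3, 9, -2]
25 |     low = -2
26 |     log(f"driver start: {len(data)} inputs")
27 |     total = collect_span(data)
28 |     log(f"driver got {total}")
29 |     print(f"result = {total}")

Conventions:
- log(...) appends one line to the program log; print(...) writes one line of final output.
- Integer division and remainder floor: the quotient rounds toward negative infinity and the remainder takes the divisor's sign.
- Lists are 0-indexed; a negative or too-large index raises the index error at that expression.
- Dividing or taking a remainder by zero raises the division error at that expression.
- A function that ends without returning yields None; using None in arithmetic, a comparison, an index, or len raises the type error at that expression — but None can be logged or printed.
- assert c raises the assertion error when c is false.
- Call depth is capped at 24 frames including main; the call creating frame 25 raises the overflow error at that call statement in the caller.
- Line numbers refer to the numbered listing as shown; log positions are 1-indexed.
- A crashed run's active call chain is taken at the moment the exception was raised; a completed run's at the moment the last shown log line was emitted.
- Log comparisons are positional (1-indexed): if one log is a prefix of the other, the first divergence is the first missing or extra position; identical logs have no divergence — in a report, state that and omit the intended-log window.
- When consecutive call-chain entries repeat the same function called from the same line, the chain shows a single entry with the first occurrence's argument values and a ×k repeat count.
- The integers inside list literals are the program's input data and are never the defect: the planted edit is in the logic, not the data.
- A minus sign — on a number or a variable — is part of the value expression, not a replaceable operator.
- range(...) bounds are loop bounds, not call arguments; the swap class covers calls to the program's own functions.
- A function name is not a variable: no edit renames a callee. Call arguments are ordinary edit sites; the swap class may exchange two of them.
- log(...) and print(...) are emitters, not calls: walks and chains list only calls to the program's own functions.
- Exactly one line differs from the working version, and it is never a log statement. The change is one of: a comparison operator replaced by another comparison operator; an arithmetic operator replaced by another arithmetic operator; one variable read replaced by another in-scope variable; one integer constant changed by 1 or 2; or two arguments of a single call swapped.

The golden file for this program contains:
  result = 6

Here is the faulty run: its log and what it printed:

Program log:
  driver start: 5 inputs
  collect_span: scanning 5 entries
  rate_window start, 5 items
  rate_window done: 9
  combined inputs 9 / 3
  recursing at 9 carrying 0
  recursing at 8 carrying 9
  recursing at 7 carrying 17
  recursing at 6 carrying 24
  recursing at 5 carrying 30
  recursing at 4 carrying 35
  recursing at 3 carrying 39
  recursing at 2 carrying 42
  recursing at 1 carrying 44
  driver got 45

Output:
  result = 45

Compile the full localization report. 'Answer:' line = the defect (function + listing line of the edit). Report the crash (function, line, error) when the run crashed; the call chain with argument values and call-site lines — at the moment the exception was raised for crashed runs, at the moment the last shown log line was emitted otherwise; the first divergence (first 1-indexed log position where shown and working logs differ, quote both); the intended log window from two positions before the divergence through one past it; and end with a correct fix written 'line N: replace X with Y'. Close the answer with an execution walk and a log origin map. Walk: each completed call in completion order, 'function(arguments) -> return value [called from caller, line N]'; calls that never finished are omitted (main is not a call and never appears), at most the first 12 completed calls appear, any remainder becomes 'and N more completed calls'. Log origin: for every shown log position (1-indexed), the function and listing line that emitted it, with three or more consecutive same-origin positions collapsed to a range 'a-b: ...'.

Answer: the defect is in collect_span at line 21.
Core observation: Everything matches until log position 6, which reads 'recursing at 9 carrying 0' in place of 'recursing at 3 carrying 0'.
Call chain: main.
First divergence: position 6 — the shown line 'recursing at 9 carrying 0' should read 'recursing at 3 carrying 0'.
Intended log window:
  4: rate_window done: 9
  5: combined inputs 9 / 3
  6: recursing at 3 carrying 0
  7: recursing at 2 carrying 3
Execution walk:
  rate_window([6, -2, -3, 9, -2]) -> 9  [called from collect_span, line 18]
  clip_value(0, 45) -> 45  [called from clip_value, line 5]
  clip_value(1, 44) -> 45  [called from clip_value, line 5]
  clip_value(2, 42) -> 45  [called from clip_value, line 5]
  clip_value(3, 39) -> 45  [called from clip_value, line 5]
  clip_value(4, 35) -> 45  [called from clip_value, line 5]
  clip_value(5, 30) -> 45  [called from clip_value, line 5]
  clip_value(6, 24) -> 45  [called from clip_value, line 5]
  clip_value(7, 17) -> 45  [called from clip_value, line 5]
  clip_value(8, 9) -> 45  [called from clip_value, line 5]
  clip_value(9, 0) -> 45  [called from collect_span, line 21]
  collect_span([6, -2, -3, 9, -2]) -> 45  [called from main, line 27]
Origin of each log line:
  1: from main, line 26
  2: from collect_span, line 17
  3: from rate_window, line 8
  4: from rate_window, line 13
  5: from collect_span, line 20
  6-14: from clip_value, line 4
  15: from main, line 28
A correct fix: line 21: replace `mid` with `width`.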